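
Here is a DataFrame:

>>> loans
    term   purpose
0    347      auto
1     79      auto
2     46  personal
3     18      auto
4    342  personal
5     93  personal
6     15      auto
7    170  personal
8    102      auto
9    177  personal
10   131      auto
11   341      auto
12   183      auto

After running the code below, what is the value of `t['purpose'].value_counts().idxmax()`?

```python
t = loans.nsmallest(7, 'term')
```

take 7 rows with smallest term:
    term   purpose
6     15      auto
3     18      auto
2     46  personal
1     79      auto
5     93  personal
8    102      auto
10   131      auto
value_counts of purpose:
purpose
auto        5
personal    2
Name: count, dtype: int64
Taking the label with the largest value gives auto.

auto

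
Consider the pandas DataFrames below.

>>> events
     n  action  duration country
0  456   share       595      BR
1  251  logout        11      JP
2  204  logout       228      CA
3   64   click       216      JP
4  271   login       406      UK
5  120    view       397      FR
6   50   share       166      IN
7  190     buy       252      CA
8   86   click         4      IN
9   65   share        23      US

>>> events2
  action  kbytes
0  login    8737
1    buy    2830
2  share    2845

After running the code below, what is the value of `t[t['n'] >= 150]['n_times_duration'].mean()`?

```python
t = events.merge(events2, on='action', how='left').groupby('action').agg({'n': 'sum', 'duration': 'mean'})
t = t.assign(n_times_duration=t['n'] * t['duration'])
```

merge on 'action' (how='left') → 10 rows:
     n  action  duration country  kbytes
0  456   share       595      BR  2845.0
1  251  logout        11      JP     NaN
2  204  logout       228      CA     NaN
3   64   click       216      JP     NaN
4  271   login       406      UK  8737.0
5  120    view       397      FR     NaN
6   50   share       166      IN  2845.0
7  190     buy       252      CA  2830.0
8   86   click         4      IN     NaN
9   65   share        23      US  2845.0
group by action: sum(n), mean(duration):
          n    duration
action                 
buy     190  252.000000
click   150  110.000000
login   271  406.000000
logout  455  119.500000
share   571  261.333333
view    120  397.000000
add column n_times_duration = t['n'] * t['duration']:
          n    duration  n_times_duration
action                                   
buy     190  252.000000      47880.000000
click   150  110.000000      16500.000000
login   271  406.000000     110026.000000
logout  455  119.500000      54372.500000
share   571  261.333333     149221.333333
view    120  397.000000      47640.000000
filter rows where n >= 150:
          n    duration  n_times_duration
action                                   
buy     190  252.000000      47880.000000
click   150  110.000000      16500.000000
login   271  406.000000     110026.000000
logout  455  119.500000      54372.500000
share   571  261.333333     149221.333333
The mean of column 'n_times_duration' is 75599.9666667.

75599.9666667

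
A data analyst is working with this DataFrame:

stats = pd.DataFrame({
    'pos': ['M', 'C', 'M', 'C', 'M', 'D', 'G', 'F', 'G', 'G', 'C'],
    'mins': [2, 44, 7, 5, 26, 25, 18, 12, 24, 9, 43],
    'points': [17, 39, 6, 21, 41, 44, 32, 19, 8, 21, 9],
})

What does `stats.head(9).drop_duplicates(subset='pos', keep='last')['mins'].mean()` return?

18.4

take first 9 rows:
  pos  mins  points
0   M     2      17
1   C    44      39
2   M     7       6
3   C     5      21
4   M    26      41
5   D    25      44
6   G    18      32
7   F    12      19
8   G    24       8
drop duplicate pos (keep=last):
  pos  mins  points
3   C     5      21
4   M    26      41
5   D    25      44
7   F    12      19
8   G    24       8
Then the mean of column 'mins': 18.4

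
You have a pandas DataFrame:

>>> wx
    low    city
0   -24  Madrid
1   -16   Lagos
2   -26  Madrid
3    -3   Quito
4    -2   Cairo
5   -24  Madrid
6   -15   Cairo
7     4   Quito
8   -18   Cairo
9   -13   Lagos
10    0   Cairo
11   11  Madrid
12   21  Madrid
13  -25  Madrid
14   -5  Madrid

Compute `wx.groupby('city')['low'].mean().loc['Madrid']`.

-10.2857142857

group by city, mean of low:
city
Cairo     -8.750000
Lagos    -14.500000
Madrid   -10.285714
Quito      0.500000
Name: low, dtype: float64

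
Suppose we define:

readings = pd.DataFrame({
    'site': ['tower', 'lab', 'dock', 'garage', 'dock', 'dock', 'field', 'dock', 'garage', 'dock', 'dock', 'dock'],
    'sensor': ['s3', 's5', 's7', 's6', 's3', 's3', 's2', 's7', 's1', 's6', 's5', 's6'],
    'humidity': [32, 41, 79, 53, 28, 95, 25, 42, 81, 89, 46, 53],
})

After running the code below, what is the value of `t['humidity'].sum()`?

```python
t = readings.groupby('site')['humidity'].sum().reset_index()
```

group by site, sum of humidity:
site
dock      432
field      25
garage    134
lab        41
tower      32
Name: humidity, dtype: int64
reset_index():
     site  humidity
0    dock       432
1   field        25
2  garage       134
3     lab        41
4   tower        32

664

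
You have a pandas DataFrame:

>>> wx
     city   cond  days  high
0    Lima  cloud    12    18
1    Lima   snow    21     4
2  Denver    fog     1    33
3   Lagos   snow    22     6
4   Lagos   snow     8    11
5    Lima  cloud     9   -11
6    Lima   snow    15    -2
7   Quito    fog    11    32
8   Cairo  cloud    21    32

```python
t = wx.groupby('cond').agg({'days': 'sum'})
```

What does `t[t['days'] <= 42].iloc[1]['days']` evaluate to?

12

group by cond, sum of days:
       days
cond       
cloud    42
fog      12
snow     66
filter rows where days <= 42:
       days
cond       
cloud    42
fog      12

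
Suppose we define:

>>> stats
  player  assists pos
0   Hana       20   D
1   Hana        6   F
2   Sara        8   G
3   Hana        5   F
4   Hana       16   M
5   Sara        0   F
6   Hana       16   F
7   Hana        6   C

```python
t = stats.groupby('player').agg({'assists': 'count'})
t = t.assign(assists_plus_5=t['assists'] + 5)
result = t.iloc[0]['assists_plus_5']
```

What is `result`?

group by player, count of assists:
        assists
player         
Hana          6
Sara          2
add column assists_plus_5 = t['assists'] + 5:
        assists  assists_plus_5
player                         
Hana          6              11
Sara          2               7
So iloc[0]['assists_plus_5'] = 11.

11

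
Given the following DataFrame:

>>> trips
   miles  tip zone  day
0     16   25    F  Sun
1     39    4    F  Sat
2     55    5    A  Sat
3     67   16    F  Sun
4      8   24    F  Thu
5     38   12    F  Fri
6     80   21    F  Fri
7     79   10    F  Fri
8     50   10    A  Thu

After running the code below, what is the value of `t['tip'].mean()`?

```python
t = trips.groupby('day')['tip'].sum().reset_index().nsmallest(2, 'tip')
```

21.5

group by day, sum of tip:
day
Fri    43
Sat     9
Sun    41
Thu    34
Name: tip, dtype: int64
reset_index():
   day  tip
0  Fri   43
1  Sat    9
2  Sun   41
3  Thu   34
take 2 rows with smallest tip:
   day  tip
1  Sat    9
3  Thu   34
The mean of column 'tip' is 21.5.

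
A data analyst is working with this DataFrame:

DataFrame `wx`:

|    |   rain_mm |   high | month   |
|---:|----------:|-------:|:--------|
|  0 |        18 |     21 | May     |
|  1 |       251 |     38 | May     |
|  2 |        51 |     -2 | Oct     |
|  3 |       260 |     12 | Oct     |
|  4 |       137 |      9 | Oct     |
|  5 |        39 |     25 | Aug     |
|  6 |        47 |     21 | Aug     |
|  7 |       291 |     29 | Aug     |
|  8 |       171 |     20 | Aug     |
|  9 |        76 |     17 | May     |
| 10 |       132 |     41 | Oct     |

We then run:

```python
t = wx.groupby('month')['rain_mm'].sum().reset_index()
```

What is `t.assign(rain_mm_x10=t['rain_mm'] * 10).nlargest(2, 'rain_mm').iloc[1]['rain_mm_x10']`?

group by month, sum of rain_mm:
month
Aug    548
May    345
Oct    580
Name: rain_mm, dtype: int64
reset_index():
  month  rain_mm
0   Aug      548
1   May      345
2   Oct      580
add column rain_mm_x10 = t['rain_mm'] * 10:
  month  rain_mm  rain_mm_x10
0   Aug      548         5480
1   May      345         3450
2   Oct      580         5800
take 2 rows with largest rain_mm:
  month  rain_mm  rain_mm_x10
2   Oct      580         5800
0   Aug      548         5480

5480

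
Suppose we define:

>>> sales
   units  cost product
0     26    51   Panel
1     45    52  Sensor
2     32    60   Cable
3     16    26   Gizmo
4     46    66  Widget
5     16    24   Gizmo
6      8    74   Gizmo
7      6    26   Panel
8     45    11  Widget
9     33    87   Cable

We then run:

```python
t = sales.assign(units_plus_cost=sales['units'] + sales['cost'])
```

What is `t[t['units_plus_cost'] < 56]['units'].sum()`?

add column units_plus_cost = sales['units'] + sales['cost']:
   units  cost product  units_plus_cost
0     26    51   Panel               77
1     45    52  Sensor               97
2     32    60   Cable               92
3     16    26   Gizmo               42
4     46    66  Widget              112
5     16    24   Gizmo               40
6      8    74   Gizmo               82
7      6    26   Panel               32
8     45    11  Widget               56
9     33    87   Cable              120
filter rows where units_plus_cost < 56:
   units  cost product  units_plus_cost
3     16    26   Gizmo               42
5     16    24   Gizmo               40
7      6    26   Panel               32

38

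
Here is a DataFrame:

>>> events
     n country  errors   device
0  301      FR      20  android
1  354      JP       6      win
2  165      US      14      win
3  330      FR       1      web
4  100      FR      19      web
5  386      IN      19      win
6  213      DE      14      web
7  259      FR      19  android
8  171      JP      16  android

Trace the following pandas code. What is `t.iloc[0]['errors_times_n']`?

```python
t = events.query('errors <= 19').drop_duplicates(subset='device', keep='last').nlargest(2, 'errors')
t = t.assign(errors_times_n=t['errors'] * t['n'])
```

filter rows where errors <= 19:
     n country  errors   device
1  354      JP       6      win
2  165      US      14      win
3  330      FR       1      web
4  100      FR      19      web
5  386      IN      19      win
6  213      DE      14      web
7  259      FR      19  android
8  171      JP      16  android
drop duplicate device (keep=last):
     n country  errors   device
5  386      IN      19      win
6  213      DE      14      web
8  171      JP      16  android
take 2 rows with largest errors:
     n country  errors   device
5  386      IN      19      win
8  171      JP      16  android
add column errors_times_n = t['errors'] * t['n']:
     n country  errors   device  errors_times_n
5  386      IN      19      win            7334
8  171      JP      16  android            2736
value at position 0, column 'errors_times_n' → 7334

7334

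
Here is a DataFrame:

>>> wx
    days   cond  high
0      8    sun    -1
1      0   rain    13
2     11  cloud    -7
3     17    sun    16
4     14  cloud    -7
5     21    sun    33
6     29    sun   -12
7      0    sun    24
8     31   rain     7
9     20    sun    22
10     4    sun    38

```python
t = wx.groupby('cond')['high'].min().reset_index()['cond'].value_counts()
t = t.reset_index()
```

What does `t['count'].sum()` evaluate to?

group by cond, min of high:
cond
cloud    -7
rain      7
sun     -12
Name: high, dtype: int64
reset_index():
    cond  high
0  cloud    -7
1   rain     7
2    sun   -12
value_counts of cond:
cond
cloud    1
rain     1
sun      1
Name: count, dtype: int64
reset_index():
    cond  count
0  cloud      1
1   rain      1
2    sun      1

3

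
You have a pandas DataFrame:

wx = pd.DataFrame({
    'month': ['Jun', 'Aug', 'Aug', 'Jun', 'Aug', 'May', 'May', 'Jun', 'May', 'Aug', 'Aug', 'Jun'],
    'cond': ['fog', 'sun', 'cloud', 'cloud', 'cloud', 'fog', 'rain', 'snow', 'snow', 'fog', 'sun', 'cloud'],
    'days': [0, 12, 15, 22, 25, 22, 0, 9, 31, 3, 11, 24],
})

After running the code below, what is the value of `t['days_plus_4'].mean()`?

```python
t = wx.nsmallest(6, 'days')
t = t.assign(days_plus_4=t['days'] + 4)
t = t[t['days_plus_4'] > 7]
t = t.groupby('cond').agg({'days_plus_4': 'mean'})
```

14.25

take 6 rows with smallest days:
   month  cond  days
0    Jun   fog     0
6    May  rain     0
9    Aug   fog     3
7    Jun  snow     9
10   Aug   sun    11
1    Aug   sun    12
add column days_plus_4 = t['days'] + 4:
   month  cond  days  days_plus_4
0    Jun   fog     0            4
6    May  rain     0            4
9    Aug   fog     3            7
7    Jun  snow     9           13
10   Aug   sun    11           15
1    Aug   sun    12           16
filter rows where days_plus_4 > 7:
   month  cond  days  days_plus_4
7    Jun  snow     9           13
10   Aug   sun    11           15
1    Aug   sun    12           16
group by cond, mean of days_plus_4:
      days_plus_4
cond             
snow         13.0
sun          15.5
mean of column 'days_plus_4' → 14.25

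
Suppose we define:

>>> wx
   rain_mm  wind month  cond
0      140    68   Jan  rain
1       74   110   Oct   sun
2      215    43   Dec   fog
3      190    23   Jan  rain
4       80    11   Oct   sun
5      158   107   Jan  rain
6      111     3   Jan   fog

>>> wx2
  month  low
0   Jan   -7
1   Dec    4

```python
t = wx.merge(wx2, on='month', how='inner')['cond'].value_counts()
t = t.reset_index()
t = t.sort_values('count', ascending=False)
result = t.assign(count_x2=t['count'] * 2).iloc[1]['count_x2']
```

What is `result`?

merge on 'month' (how='inner') → 5 rows:
   rain_mm  wind month  cond  low
0      140    68   Jan  rain   -7
1      215    43   Dec   fog    4
2      190    23   Jan  rain   -7
3      158   107   Jan  rain   -7
4      111     3   Jan   fog   -7
value_counts of cond:
cond
rain    3
fog     2
Name: count, dtype: int64
reset_index():
   cond  count
0  rain      3
1   fog      2
sort by count descending:
   cond  count
0  rain      3
1   fog      2
add column count_x2 = t['count'] * 2:
   cond  count  count_x2
0  rain      3         6
1   fog      2         4
Reading off the value at position 1, column 'count_x2', we get 4.

4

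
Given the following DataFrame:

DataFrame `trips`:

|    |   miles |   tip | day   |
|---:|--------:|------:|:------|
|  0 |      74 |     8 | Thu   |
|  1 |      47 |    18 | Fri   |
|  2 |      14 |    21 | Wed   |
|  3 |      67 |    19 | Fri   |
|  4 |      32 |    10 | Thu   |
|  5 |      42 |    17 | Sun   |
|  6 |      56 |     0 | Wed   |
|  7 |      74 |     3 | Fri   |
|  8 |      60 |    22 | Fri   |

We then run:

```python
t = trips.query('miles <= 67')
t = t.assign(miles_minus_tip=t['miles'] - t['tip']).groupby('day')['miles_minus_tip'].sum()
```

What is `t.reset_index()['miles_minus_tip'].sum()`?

211

filter rows where miles <= 67:
   miles  tip  day
1     47   18  Fri
2     14   21  Wed
3     67   19  Fri
4     32   10  Thu
5     42   17  Sun
6     56    0  Wed
8     60   22  Fri
add column miles_minus_tip = t['miles'] - t['tip']:
   miles  tip  day  miles_minus_tip
1     47   18  Fri               29
2     14   21  Wed               -7
3     67   19  Fri               48
4     32   10  Thu               22
5     42   17  Sun               25
6     56    0  Wed               56
8     60   22  Fri               38
group by day, sum of miles_minus_tip:
day
Fri    115
Sun     25
Thu     22
Wed     49
Name: miles_minus_tip, dtype: int64
reset_index():
   day  miles_minus_tip
0  Fri              115
1  Sun               25
2  Thu               22
3  Wed               49
Hence 211.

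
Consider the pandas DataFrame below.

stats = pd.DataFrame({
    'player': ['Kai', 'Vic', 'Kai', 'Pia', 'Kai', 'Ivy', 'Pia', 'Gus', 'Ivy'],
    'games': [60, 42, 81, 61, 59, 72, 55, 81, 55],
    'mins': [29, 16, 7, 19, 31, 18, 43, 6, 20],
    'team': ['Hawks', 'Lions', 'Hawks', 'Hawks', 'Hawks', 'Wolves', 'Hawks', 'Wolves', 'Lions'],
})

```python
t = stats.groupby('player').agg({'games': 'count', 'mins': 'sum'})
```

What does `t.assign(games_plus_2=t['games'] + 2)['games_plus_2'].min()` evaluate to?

3

group by player: count(games), sum(mins):
        games  mins
player             
Gus         1     6
Ivy         2    38
Kai         3    67
Pia         2    62
Vic         1    16
add column games_plus_2 = t['games'] + 2:
        games  mins  games_plus_2
player                           
Gus         1     6             3
Ivy         2    38             4
Kai         3    67             5
Pia         2    62             4
Vic         1    16             3
The min of column 'games_plus_2' is 3.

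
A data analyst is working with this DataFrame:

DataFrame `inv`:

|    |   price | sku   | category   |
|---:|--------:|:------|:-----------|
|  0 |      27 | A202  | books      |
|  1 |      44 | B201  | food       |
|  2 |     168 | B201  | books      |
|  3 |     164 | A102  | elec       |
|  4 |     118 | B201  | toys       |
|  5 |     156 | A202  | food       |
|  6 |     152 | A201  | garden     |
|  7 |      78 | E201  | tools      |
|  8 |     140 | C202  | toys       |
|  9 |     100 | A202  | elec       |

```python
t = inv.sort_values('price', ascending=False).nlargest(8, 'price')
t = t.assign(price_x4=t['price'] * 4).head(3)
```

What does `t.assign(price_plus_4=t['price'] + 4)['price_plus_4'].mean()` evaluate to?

sort by price descending:
   price   sku category
2    168  B201    books
3    164  A102     elec
5    156  A202     food
6    152  A201   garden
8    140  C202     toys
4    118  B201     toys
9    100  A202     elec
7     78  E201    tools
1     44  B201     food
0     27  A202    books
take 8 rows with largest price:
   price   sku category
2    168  B201    books
3    164  A102     elec
5    156  A202     food
6    152  A201   garden
8    140  C202     toys
4    118  B201     toys
9    100  A202     elec
7     78  E201    tools
add column price_x4 = t['price'] * 4:
   price   sku category  price_x4
2    168  B201    books       672
3    164  A102     elec       656
5    156  A202     food       624
6    152  A201   garden       608
8    140  C202     toys       560
4    118  B201     toys       472
9    100  A202     elec       400
7     78  E201    tools       312
take first 3 rows:
   price   sku category  price_x4
2    168  B201    books       672
3    164  A102     elec       656
5    156  A202     food       624
add column price_plus_4 = t['price'] + 4:
   price   sku category  price_x4  price_plus_4
2    168  B201    books       672           172
3    164  A102     elec       656           168
5    156  A202     food       624           160
Finally, mean of column 'price_plus_4' = 166.666666667.

166.666666667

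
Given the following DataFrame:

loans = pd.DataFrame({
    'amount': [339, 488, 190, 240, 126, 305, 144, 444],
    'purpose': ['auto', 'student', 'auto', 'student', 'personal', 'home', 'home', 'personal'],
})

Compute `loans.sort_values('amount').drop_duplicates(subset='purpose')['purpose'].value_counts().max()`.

sort by amount:
   amount   purpose
4     126  personal
6     144      home
2     190      auto
3     240   student
5     305      home
0     339      auto
7     444  personal
1     488   student
drop duplicate purpose (keep=first):
   amount   purpose
4     126  personal
6     144      home
2     190      auto
3     240   student
value_counts of purpose:
purpose
personal    1
home        1
auto        1
student     1
Name: count, dtype: int64
Taking the max of the resulting series gives 1.

1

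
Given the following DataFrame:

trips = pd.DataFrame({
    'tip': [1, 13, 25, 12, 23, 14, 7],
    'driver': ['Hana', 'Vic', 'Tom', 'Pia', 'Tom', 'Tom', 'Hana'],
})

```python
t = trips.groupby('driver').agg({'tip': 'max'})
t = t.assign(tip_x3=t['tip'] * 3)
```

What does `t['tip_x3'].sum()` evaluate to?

171

group by driver, max of tip:
        tip
driver     
Hana      7
Pia      12
Tom      25
Vic      13
add column tip_x3 = t['tip'] * 3:
        tip  tip_x3
driver             
Hana      7      21
Pia      12      36
Tom      25      75
Vic      13      39
Finally, sum of column 'tip_x3' = 171.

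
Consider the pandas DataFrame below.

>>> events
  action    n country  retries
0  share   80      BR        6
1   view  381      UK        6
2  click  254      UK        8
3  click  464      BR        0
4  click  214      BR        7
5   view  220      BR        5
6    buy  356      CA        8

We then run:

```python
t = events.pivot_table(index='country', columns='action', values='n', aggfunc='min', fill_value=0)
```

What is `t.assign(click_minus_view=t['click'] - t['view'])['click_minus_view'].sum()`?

-133

pivot: rows=country, cols=action, min(n):
action   buy  click  share  view
country                         
BR         0    214     80   220
CA       356      0      0     0
UK         0    254      0   381
add column click_minus_view = t['click'] - t['view']:
action   buy  click  share  view  click_minus_view
country                                           
BR         0    214     80   220                -6
CA       356      0      0     0                 0
UK         0    254      0   381              -127
Then the sum of column 'click_minus_view': -133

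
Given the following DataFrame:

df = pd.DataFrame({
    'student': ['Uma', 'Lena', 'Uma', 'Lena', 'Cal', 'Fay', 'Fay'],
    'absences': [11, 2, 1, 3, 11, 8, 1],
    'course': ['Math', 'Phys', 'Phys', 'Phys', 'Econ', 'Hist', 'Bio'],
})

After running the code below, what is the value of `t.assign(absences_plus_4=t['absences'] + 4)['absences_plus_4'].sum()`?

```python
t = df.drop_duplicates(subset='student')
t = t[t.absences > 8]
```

drop duplicate student (keep=first):
  student  absences course
0     Uma        11   Math
1    Lena         2   Phys
4     Cal        11   Econ
5     Fay         8   Hist
filter rows where absences > 8:
  student  absences course
0     Uma        11   Math
4     Cal        11   Econ
add column absences_plus_4 = t['absences'] + 4:
  student  absences course  absences_plus_4
0     Uma        11   Math               15
4     Cal        11   Econ               15

30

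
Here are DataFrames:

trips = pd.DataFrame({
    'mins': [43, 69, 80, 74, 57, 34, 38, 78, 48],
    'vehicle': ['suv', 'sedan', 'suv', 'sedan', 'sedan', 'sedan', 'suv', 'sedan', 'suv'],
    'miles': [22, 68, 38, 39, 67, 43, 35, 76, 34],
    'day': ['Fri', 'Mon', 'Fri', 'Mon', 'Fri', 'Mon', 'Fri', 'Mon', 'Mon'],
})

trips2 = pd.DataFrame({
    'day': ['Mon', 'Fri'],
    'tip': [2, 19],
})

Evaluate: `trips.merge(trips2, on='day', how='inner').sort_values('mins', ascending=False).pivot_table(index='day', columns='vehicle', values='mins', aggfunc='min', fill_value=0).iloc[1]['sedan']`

merge on 'day' (how='inner') → 9 rows:
   mins vehicle  miles  day  tip
0    43     suv     22  Fri   19
1    69   sedan     68  Mon    2
2    80     suv     38  Fri   19
3    74   sedan     39  Mon    2
4    57   sedan     67  Fri   19
5    34   sedan     43  Mon    2
6    38     suv     35  Fri   19
7    78   sedan     76  Mon    2
8    48     suv     34  Mon    2
sort by mins descending:
   mins vehicle  miles  day  tip
2    80     suv     38  Fri   19
7    78   sedan     76  Mon    2
3    74   sedan     39  Mon    2
1    69   sedan     68  Mon    2
4    57   sedan     67  Fri   19
8    48     suv     34  Mon    2
0    43     suv     22  Fri   19
6    38     suv     35  Fri   19
5    34   sedan     43  Mon    2
pivot: rows=day, cols=vehicle, min(mins):
vehicle  sedan  suv
day                
Fri         57   38
Mon         34   48
So iloc[1]['sedan'] = 34.

34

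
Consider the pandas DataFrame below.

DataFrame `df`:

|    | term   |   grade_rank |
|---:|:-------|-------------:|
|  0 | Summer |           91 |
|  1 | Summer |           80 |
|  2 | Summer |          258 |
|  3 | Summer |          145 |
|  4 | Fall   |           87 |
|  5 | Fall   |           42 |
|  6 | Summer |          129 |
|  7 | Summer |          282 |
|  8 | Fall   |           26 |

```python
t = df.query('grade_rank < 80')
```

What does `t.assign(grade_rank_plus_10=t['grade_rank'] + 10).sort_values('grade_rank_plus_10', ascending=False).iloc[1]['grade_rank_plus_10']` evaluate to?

filter rows where grade_rank < 80:
   term  grade_rank
5  Fall          42
8  Fall          26
add column grade_rank_plus_10 = t['grade_rank'] + 10:
   term  grade_rank  grade_rank_plus_10
5  Fall          42                  52
8  Fall          26                  36
sort by grade_rank_plus_10 descending:
   term  grade_rank  grade_rank_plus_10
5  Fall          42                  52
8  Fall          26                  36
Taking the value at position 1, column 'grade_rank_plus_10' gives 36.

36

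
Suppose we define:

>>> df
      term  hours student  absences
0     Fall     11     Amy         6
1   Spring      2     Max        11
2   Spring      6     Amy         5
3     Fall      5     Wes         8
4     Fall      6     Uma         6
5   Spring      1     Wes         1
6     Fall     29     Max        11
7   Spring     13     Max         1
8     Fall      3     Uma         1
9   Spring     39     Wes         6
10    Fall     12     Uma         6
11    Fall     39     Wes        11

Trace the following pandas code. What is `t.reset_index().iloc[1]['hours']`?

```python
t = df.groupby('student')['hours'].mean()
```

14.6666666667

group by student, mean of hours:
student
Amy     8.500000
Max    14.666667
Uma     7.000000
Wes    21.000000
Name: hours, dtype: float64
reset_index():
  student      hours
0     Amy   8.500000
1     Max  14.666667
2     Uma   7.000000
3     Wes  21.000000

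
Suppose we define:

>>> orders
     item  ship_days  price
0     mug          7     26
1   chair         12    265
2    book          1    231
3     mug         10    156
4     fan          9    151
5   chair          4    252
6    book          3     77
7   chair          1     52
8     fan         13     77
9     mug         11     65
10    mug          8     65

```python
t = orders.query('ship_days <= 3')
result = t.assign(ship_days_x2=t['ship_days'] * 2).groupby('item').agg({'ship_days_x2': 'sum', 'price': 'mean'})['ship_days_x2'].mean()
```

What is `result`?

5.0

filter rows where ship_days <= 3:
    item  ship_days  price
2   book          1    231
6   book          3     77
7  chair          1     52
add column ship_days_x2 = t['ship_days'] * 2:
    item  ship_days  price  ship_days_x2
2   book          1    231             2
6   book          3     77             6
7  chair          1     52             2
group by item: sum(ship_days_x2), mean(price):
       ship_days_x2  price
item                      
book              8  154.0
chair             2   52.0
mean of column 'ship_days_x2' → 5.0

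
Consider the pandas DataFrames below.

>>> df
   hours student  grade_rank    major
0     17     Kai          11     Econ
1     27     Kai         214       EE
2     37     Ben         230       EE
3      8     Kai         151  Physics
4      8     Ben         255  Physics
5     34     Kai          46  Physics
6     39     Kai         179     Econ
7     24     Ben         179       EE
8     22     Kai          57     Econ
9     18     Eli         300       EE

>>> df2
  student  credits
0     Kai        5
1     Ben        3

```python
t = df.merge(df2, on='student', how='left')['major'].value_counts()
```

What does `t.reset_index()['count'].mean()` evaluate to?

3.33333333333

merge on 'student' (how='left') → 10 rows:
   hours student  grade_rank    major  credits
0     17     Kai          11     Econ      5.0
1     27     Kai         214       EE      5.0
2     37     Ben         230       EE      3.0
3      8     Kai         151  Physics      5.0
4      8     Ben         255  Physics      3.0
5     34     Kai          46  Physics      5.0
6     39     Kai         179     Econ      5.0
7     24     Ben         179       EE      3.0
8     22     Kai          57     Econ      5.0
9     18     Eli         300       EE      NaN
value_counts of major:
major
EE         4
Econ       3
Physics    3
Name: count, dtype: int64
reset_index():
     major  count
0       EE      4
1     Econ      3
2  Physics      3
Finally, mean of column 'count' = 3.33333333333.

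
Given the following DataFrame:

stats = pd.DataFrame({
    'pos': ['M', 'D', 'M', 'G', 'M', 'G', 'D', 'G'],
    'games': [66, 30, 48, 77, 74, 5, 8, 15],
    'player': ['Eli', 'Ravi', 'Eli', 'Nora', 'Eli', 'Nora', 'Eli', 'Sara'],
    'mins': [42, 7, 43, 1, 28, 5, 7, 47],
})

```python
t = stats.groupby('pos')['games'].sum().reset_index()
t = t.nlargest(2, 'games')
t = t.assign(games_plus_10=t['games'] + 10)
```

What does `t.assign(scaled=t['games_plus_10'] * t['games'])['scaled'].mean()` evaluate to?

group by pos, sum of games:
pos
D     38
G     97
M    188
Name: games, dtype: int64
reset_index():
  pos  games
0   D     38
1   G     97
2   M    188
take 2 rows with largest games:
  pos  games
2   M    188
1   G     97
add column games_plus_10 = t['games'] + 10:
  pos  games  games_plus_10
2   M    188            198
1   G     97            107
add column scaled = t['games_plus_10'] * t['games']:
  pos  games  games_plus_10  scaled
2   M    188            198   37224
1   G     97            107   10379

23801.5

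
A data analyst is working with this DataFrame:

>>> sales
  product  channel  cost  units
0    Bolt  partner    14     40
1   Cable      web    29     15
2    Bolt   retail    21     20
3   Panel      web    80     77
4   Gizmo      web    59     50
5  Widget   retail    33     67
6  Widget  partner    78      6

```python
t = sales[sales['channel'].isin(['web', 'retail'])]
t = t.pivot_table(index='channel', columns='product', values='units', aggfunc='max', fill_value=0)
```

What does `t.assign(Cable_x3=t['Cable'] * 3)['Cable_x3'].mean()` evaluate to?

filter rows where channel in ['web', 'retail']:
  product channel  cost  units
1   Cable     web    29     15
2    Bolt  retail    21     20
3   Panel     web    80     77
4   Gizmo     web    59     50
5  Widget  retail    33     67
pivot: rows=channel, cols=product, max(units):
product  Bolt  Cable  Gizmo  Panel  Widget
channel                                   
retail     20      0      0      0      67
web         0     15     50     77       0
add column Cable_x3 = t['Cable'] * 3:
product  Bolt  Cable  Gizmo  Panel  Widget  Cable_x3
channel                                             
retail     20      0      0      0      67         0
web         0     15     50     77       0        45
Reading off the mean of column 'Cable_x3', we get 22.5.

22.5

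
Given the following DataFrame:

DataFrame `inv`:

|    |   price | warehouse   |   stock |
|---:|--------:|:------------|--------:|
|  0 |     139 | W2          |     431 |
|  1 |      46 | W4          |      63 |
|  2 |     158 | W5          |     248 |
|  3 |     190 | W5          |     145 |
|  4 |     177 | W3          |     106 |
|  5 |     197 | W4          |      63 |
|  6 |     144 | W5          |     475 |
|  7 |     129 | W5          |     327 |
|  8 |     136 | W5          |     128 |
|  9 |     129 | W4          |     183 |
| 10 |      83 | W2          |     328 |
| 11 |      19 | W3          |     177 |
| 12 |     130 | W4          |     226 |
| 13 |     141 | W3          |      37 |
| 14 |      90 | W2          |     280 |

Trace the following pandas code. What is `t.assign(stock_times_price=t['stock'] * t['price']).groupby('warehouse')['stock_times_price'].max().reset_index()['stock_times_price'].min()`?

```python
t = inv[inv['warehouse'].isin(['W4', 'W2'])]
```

filter rows where warehouse in ['W4', 'W2']:
    price warehouse  stock
0     139        W2    431
1      46        W4     63
5     197        W4     63
9     129        W4    183
10     83        W2    328
12    130        W4    226
14     90        W2    280
add column stock_times_price = t['stock'] * t['price']:
    price warehouse  stock  stock_times_price
0     139        W2    431              59909
1      46        W4     63               2898
5     197        W4     63              12411
9     129        W4    183              23607
10     83        W2    328              27224
12    130        W4    226              29380
14     90        W2    280              25200
group by warehouse, max of stock_times_price:
warehouse
W2    59909
W4    29380
Name: stock_times_price, dtype: int64
reset_index():
  warehouse  stock_times_price
0        W2              59909
1        W4              29380
min of column 'stock_times_price' → 29380

29380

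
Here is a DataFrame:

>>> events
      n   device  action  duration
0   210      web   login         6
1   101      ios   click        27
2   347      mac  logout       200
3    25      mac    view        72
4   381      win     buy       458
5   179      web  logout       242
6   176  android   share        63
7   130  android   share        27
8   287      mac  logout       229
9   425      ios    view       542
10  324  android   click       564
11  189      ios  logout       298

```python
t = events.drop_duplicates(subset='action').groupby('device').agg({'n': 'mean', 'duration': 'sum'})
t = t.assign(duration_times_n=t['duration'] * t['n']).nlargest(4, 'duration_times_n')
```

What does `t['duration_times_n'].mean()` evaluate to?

59726.25

drop duplicate action (keep=first):
     n   device  action  duration
0  210      web   login         6
1  101      ios   click        27
2  347      mac  logout       200
3   25      mac    view        72
4  381      win     buy       458
6  176  android   share        63
group by device: mean(n), sum(duration):
             n  duration
device                  
android  176.0        63
ios      101.0        27
mac      186.0       272
web      210.0         6
win      381.0       458
add column duration_times_n = t['duration'] * t['n']:
             n  duration  duration_times_n
device                                    
android  176.0        63           11088.0
ios      101.0        27            2727.0
mac      186.0       272           50592.0
web      210.0         6            1260.0
win      381.0       458          174498.0
take 4 rows with largest duration_times_n:
             n  duration  duration_times_n
device                                    
win      381.0       458          174498.0
mac      186.0       272           50592.0
android  176.0        63           11088.0
ios      101.0        27            2727.0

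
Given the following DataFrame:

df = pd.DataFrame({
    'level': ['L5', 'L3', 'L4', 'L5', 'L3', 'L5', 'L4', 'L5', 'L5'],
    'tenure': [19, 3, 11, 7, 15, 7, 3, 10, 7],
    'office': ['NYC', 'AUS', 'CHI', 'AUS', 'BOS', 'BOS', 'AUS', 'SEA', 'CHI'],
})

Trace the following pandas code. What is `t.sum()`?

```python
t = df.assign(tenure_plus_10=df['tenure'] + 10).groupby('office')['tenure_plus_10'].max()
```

add column tenure_plus_10 = df['tenure'] + 10:
  level  tenure office  tenure_plus_10
0    L5      19    NYC              29
1    L3       3    AUS              13
2    L4      11    CHI              21
3    L5       7    AUS              17
4    L3      15    BOS              25
5    L5       7    BOS              17
6    L4       3    AUS              13
7    L5      10    SEA              20
8    L5       7    CHI              17
group by office, max of tenure_plus_10:
office
AUS    17
BOS    25
CHI    21
NYC    29
SEA    20
Name: tenure_plus_10, dtype: int64
Hence 112.

112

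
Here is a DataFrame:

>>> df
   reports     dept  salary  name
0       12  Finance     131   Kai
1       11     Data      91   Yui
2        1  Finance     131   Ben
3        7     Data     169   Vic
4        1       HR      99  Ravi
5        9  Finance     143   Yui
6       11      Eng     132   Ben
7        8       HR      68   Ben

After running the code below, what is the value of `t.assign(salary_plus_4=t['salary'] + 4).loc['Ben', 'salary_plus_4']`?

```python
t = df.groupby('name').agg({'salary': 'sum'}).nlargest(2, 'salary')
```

335

group by name, sum of salary:
      salary
name        
Ben      331
Kai      131
Ravi      99
Vic      169
Yui      234
take 2 rows with largest salary:
      salary
name        
Ben      331
Yui      234
add column salary_plus_4 = t['salary'] + 4:
      salary  salary_plus_4
name                       
Ben      331            335
Yui      234            238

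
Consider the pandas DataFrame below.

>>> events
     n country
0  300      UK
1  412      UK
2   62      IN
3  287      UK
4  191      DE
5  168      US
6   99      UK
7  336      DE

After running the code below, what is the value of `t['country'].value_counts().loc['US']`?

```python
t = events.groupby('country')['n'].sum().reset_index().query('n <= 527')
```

group by country, sum of n:
country
DE     527
IN      62
UK    1098
US     168
Name: n, dtype: int64
reset_index():
  country     n
0      DE   527
1      IN    62
2      UK  1098
3      US   168
filter rows where n <= 527:
  country    n
0      DE  527
1      IN   62
3      US  168
value_counts of country:
country
DE    1
IN    1
US    1
Name: count, dtype: int64
Taking the value at index 'US' gives 1.

1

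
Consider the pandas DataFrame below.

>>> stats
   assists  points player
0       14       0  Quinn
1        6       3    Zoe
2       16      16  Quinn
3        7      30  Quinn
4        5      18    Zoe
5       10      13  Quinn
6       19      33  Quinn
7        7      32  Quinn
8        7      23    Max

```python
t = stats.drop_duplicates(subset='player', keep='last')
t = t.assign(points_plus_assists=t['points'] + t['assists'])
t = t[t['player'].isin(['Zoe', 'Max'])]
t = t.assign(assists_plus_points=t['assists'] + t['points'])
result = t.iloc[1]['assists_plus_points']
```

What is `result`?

drop duplicate player (keep=last):
   assists  points player
4        5      18    Zoe
7        7      32  Quinn
8        7      23    Max
add column points_plus_assists = t['points'] + t['assists']:
   assists  points player  points_plus_assists
4        5      18    Zoe                   23
7        7      32  Quinn                   39
8        7      23    Max                   30
filter rows where player in ['Zoe', 'Max']:
   assists  points player  points_plus_assists
4        5      18    Zoe                   23
8        7      23    Max                   30
add column assists_plus_points = t['assists'] + t['points']:
   assists  points player  points_plus_assists  assists_plus_points
4        5      18    Zoe                   23                   23
8        7      23    Max                   30                   30
The value at position 1, column 'assists_plus_points' is 30.

30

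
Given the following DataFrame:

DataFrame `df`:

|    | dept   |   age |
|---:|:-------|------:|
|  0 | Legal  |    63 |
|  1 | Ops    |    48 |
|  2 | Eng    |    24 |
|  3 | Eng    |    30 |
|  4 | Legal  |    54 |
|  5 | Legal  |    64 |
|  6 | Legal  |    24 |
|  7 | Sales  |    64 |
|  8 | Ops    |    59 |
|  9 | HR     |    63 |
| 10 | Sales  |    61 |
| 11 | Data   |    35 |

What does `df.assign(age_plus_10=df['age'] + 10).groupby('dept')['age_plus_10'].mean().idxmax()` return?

add column age_plus_10 = df['age'] + 10:
     dept  age  age_plus_10
0   Legal   63           73
1     Ops   48           58
2     Eng   24           34
3     Eng   30           40
4   Legal   54           64
5   Legal   64           74
6   Legal   24           34
7   Sales   64           74
8     Ops   59           69
9      HR   63           73
10  Sales   61           71
11   Data   35           45
group by dept, mean of age_plus_10:
dept
Data     45.00
Eng      37.00
HR       73.00
Legal    61.25
Ops      63.50
Sales    72.50
Name: age_plus_10, dtype: float64
Taking the label with the largest value gives HR.

HR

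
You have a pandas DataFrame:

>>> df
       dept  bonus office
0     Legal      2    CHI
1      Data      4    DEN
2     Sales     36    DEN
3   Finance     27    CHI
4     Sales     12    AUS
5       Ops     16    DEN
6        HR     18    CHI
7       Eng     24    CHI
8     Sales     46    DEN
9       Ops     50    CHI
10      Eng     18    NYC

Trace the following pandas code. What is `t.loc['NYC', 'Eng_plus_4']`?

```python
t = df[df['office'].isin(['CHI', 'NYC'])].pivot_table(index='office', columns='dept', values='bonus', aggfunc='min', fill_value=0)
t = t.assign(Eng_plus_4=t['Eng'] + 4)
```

22

filter rows where office in ['CHI', 'NYC']:
       dept  bonus office
0     Legal      2    CHI
3   Finance     27    CHI
6        HR     18    CHI
7       Eng     24    CHI
9       Ops     50    CHI
10      Eng     18    NYC
pivot: rows=office, cols=dept, min(bonus):
dept    Eng  Finance  HR  Legal  Ops
office                              
CHI      24       27  18      2   50
NYC      18        0   0      0    0
add column Eng_plus_4 = t['Eng'] + 4:
dept    Eng  Finance  HR  Legal  Ops  Eng_plus_4
office                                          
CHI      24       27  18      2   50          28
NYC      18        0   0      0    0          22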